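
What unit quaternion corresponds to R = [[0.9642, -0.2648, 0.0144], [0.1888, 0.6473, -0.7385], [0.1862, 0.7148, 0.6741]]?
0.9063 + 0.4009i - 0.0474j + 0.1251k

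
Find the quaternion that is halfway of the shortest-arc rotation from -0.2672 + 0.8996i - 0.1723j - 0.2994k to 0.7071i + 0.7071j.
-0.1535 + 0.9232i + 0.3073j - 0.172k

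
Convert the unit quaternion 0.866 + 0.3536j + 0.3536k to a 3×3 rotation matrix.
[[0.4999, -0.6124, 0.6124], [0.6124, 0.7499, 0.2501], [-0.6124, 0.2501, 0.7499]]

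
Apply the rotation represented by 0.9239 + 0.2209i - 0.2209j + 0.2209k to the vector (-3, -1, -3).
(-0.977, -0.219, -4.242)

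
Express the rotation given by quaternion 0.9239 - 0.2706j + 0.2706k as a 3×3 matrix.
[[0.7071, -0.5, -0.5], [0.5, 0.8536, -0.1464], [0.5, -0.1464, 0.8536]]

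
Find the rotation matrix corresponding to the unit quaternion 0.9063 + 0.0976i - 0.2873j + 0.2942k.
[[0.6618, -0.5893, -0.4633], [0.4772, 0.8078, -0.346], [0.5782, 0.0079, 0.8159]]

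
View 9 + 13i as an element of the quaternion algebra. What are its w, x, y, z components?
9 + 13i + 0j + 0k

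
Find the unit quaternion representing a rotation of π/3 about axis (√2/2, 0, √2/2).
0.866 + 0.3536i + 0.3536k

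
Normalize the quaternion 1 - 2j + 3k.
0.2673 - 0.5345j + 0.8018k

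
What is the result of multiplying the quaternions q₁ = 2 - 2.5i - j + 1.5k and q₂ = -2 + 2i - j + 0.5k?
-0.75 + 10i + 4.25j + 2.5k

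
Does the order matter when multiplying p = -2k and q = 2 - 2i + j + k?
Yes: pq = 2 + 2i + 4j - 4k ≠ 2 - 2i - 4j - 4k = qp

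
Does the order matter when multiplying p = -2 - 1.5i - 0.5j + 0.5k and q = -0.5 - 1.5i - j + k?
Yes: pq = -2.25 + 3.75i + 3j - 1.5k ≠ -2.25 + 3.75i + 1.5j - 3k = qp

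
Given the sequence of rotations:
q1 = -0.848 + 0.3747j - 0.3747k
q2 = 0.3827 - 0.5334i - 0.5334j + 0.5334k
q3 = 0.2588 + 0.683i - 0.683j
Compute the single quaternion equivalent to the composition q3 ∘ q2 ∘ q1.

q2 · q1 = 0.0752 + 0.4523i + 0.3959j - 0.7956k
q3 · q2 · q1 = -0.0191 + 0.7118i + 0.5945j + 0.3734k
-0.0191 + 0.7118i + 0.5945j + 0.3734k


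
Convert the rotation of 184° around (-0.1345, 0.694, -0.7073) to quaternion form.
-0.0349 - 0.1344i + 0.6936j - 0.7069k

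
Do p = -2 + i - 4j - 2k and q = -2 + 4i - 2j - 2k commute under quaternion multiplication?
No: pq = -12 - 6i + 6j + 22k ≠ -12 - 14i + 18j - 6k = qp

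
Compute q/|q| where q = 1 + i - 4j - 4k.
0.1715 + 0.1715i - 0.686j - 0.686k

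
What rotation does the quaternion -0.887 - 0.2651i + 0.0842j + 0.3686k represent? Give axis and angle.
axis = (-0.5741, 0.1823, 0.7982), θ = 305°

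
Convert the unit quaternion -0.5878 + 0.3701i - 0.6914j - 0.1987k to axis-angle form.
axis = (0.4575, -0.8546, -0.2456), θ = 252°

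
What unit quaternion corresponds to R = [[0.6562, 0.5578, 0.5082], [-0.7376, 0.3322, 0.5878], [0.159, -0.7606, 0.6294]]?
0.809 - 0.4167i + 0.1079j - 0.4003k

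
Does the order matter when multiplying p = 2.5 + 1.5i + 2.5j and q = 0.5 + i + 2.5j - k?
Yes: pq = -6.5 + 0.75i + 9j - 1.25k ≠ -6.5 + 5.75i + 6j - 3.75k = qp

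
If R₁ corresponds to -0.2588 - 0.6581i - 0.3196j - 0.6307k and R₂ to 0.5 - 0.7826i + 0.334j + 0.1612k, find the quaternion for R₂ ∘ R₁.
-0.436 - 0.2856i - 0.8459j + 0.1129k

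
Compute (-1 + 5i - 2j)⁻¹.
-0.0333 - 0.1667i + 0.0667j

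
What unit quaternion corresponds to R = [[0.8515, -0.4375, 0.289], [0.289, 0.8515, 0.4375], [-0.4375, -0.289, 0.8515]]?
0.9427 - 0.1927i + 0.1927j + 0.1927k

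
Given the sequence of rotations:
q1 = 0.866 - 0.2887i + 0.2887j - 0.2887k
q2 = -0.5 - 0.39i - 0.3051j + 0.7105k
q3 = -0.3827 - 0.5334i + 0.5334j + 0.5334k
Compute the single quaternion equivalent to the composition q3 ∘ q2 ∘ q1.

q2 · q1 = -0.2524 - 0.3104i - 0.7263j + 0.559k
q3 · q2 · q1 = 0.0203 + 0.939i + 0.2759j + 0.2044k
0.0203 + 0.939i + 0.2759j + 0.2044k


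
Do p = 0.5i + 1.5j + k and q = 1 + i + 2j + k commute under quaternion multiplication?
No: pq = -4.5 + 2j + 0.5k ≠ -4.5 + i + j + 1.5k = qp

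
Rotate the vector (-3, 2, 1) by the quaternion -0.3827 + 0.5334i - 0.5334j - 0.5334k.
(-1.701, 1.183, 3.115)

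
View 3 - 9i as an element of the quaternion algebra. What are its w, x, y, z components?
3 - 9i + 0j + 0k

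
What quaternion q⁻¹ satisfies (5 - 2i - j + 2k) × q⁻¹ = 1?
0.1471 + 0.0588i + 0.0294j - 0.0588k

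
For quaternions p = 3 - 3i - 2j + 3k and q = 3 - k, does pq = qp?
No: pq = 12 - 7i - 9j + 6k ≠ 12 - 11i - 3j + 6k = qp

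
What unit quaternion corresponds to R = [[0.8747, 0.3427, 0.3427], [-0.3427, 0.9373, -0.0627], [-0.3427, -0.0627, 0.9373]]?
0.9682 + 0.177j - 0.177k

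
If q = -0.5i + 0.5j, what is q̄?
0.5i - 0.5j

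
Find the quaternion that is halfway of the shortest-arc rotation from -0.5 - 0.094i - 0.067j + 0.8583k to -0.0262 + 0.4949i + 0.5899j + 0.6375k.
-0.3064 + 0.2335i + 0.3045j + 0.8711k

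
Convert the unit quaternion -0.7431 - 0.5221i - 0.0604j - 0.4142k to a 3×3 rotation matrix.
[[0.6496, -0.5525, 0.5223], [0.6787, 0.1117, -0.7259], [0.3427, 0.826, 0.4475]]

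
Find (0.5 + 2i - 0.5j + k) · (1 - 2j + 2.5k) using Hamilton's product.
-3 + 2.75i - 6.5j - 1.75k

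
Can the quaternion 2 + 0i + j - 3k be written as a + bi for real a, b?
No. The quaternion 2 + j - 3k has j-coefficient y = 1 and k-coefficient z = -3, not both zero, so it does not lie in the complex subalgebra spanned by 1 and i.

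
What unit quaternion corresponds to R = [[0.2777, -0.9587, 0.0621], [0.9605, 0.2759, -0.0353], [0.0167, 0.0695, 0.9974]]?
0.7986 + 0.0328i + 0.0142j + 0.6008k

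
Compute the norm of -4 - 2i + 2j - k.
5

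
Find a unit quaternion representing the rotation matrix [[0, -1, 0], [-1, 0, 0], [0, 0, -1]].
-0.7071i + 0.7071j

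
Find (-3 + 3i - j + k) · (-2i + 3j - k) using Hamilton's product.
10 + 4i - 8j + 10k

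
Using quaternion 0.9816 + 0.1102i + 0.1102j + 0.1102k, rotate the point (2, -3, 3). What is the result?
(3.201, -2.949, 1.748)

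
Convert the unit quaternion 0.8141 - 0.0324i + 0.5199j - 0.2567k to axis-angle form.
axis = (-0.0558, 0.8953, -0.442), θ = 71°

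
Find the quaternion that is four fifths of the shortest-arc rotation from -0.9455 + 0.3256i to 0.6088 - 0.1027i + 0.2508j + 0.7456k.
-0.7306 + 0.1614i - 0.2115j - 0.6288k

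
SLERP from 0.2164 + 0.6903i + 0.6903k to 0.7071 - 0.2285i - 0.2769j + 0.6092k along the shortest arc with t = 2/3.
0.6248 + 0.1087i - 0.21j + 0.7441k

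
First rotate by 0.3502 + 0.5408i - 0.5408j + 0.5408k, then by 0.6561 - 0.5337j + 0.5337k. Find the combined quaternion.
-0.3475 + 0.3548i - 0.2531j + 0.8303k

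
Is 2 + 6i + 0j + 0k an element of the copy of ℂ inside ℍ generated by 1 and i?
Yes. The quaternion 2 + 6i has j- and k-coefficients y = z = 0, so it lies in the complex subalgebra spanned by 1 and i.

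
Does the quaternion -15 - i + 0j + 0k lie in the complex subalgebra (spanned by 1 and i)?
Yes. The quaternion -15 - i has j- and k-coefficients y = z = 0, so it lies in the complex subalgebra spanned by 1 and i.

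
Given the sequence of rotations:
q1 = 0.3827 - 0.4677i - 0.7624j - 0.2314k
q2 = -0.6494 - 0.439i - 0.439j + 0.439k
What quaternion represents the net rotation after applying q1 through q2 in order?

q2 · q1 = -0.687 + 0.572i + 0.0202j + 0.4476k
-0.687 + 0.572i + 0.0202j + 0.4476k


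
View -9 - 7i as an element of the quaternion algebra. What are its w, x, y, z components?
-9 - 7i + 0j + 0k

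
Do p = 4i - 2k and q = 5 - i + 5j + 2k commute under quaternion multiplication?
No: pq = 8 + 30i - 6j + 10k ≠ 8 + 10i + 6j - 30k = qp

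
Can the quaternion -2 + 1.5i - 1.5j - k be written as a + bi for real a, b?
No. The quaternion -2 + 1.5i - 1.5j - k has j-coefficient y = -1.5 and k-coefficient z = -1, not both zero, so it does not lie in the complex subalgebra spanned by 1 and i.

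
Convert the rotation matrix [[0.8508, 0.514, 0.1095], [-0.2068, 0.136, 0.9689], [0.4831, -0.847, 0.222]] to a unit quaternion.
0.7431 - 0.6109i - 0.1257j - 0.2425k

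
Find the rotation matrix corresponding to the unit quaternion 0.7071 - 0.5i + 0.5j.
[[0.5, -0.5, 0.7071], [-0.5, 0.5, 0.7071], [-0.7071, -0.7071, 0]]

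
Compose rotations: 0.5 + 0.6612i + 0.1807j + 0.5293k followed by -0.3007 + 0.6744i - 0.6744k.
-0.2393 + 0.2602i - 0.8572j - 0.3745k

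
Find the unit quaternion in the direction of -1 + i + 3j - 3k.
-0.2236 + 0.2236i + 0.6708j - 0.6708k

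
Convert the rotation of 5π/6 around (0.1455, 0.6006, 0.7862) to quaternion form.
0.2588 + 0.1405i + 0.5801j + 0.7594k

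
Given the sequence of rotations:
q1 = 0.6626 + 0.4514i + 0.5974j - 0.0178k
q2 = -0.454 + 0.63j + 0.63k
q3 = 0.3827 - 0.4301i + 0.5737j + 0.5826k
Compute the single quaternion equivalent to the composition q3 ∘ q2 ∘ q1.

q2 · q1 = -0.666 - 0.5925i + 0.4306j + 0.1411k
q3 · q2 · q1 = -0.839 - 0.1102i - 0.5018j - 0.1793k
-0.839 - 0.1102i - 0.5018j - 0.1793k


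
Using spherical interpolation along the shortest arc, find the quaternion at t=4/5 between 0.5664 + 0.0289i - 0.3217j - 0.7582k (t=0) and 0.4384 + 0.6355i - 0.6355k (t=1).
0.4857 + 0.5315i - 0.0701j - 0.6904k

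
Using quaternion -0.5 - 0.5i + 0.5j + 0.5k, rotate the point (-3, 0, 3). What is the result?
(-3, 3, 0)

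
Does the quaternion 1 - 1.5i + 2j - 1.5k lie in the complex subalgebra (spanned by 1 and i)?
No. The quaternion 1 - 1.5i + 2j - 1.5k has j-coefficient y = 2 and k-coefficient z = -1.5, not both zero, so it does not lie in the complex subalgebra spanned by 1 and i.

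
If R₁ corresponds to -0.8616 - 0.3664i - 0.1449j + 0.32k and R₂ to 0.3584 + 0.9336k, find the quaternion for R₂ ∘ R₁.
-0.6075 + 0.004i - 0.394j - 0.6897k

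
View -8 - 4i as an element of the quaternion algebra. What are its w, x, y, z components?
-8 - 4i + 0j + 0k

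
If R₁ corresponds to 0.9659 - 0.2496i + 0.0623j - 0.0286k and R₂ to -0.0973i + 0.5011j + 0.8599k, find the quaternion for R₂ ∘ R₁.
-0.0309 - 0.1619i + 0.2666j + 0.9496k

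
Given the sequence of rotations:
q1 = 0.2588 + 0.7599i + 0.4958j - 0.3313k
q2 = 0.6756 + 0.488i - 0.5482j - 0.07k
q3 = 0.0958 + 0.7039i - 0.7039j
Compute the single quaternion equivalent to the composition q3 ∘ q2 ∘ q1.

q2 · q1 = 0.0526 + 0.856i + 0.3016j + 0.4166k
q3 · q2 · q1 = -0.3852 - 0.1742i - 0.3014j + 0.8547k
-0.3852 - 0.1742i - 0.3014j + 0.8547k


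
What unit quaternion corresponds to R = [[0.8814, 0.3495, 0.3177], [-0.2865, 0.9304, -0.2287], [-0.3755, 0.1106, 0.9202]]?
0.9659 + 0.0878i + 0.1794j - 0.1646k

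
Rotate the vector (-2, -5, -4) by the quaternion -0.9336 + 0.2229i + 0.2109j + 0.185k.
(-2.637, -5.635, -2.508)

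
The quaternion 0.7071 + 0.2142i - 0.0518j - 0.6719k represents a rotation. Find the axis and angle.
axis = (0.3029, -0.0733, -0.9502), θ = π/2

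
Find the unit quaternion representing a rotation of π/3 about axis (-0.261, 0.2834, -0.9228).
0.866 - 0.1305i + 0.1417j - 0.4614k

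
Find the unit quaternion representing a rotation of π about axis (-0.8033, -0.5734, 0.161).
-0.8033i - 0.5734j + 0.161k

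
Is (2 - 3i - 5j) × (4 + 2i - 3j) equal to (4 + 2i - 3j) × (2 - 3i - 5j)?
No: pq = -1 - 8i - 26j + 19k ≠ -1 - 8i - 26j - 19k = qp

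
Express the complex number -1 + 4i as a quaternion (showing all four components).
-1 + 4i + 0j + 0k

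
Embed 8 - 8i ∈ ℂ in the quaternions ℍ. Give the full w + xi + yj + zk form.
8 - 8i + 0j + 0k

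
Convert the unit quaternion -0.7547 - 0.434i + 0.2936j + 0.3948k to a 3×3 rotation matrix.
[[0.5159, 0.3411, -0.7858], [-0.8508, 0.3116, -0.4233], [0.1005, 0.8869, 0.4509]]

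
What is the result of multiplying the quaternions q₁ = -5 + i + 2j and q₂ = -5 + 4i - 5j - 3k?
31 - 31i + 18j + 2k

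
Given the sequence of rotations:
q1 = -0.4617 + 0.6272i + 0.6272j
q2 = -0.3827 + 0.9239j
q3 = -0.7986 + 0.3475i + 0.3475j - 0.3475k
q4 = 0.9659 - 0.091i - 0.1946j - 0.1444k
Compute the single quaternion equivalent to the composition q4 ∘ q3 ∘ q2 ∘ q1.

q2 · q1 = -0.4028 - 0.24i - 0.6666j - 0.5795k
q3 · q2 · q1 = 0.4353 - 0.3813i + 0.6772j + 0.4545k
q4 · q3 · q2 · q1 = 0.5832 - 0.3986i + 0.6658j + 0.2403k
0.5832 - 0.3986i + 0.6658j + 0.2403k


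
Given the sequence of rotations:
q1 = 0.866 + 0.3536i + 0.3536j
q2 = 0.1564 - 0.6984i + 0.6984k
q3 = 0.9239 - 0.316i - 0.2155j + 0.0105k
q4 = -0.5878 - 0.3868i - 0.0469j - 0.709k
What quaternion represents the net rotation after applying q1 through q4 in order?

q2 · q1 = 0.3824 - 0.7965i + 0.3023j + 0.3579k
q3 · q2 · q1 = 0.163 - 0.937i + 0.3016j + 0.0675k
q4 · q3 · q2 · q1 = -0.3962 + 0.6984i + 0.5055j - 0.3158k
-0.3962 + 0.6984i + 0.5055j - 0.3158k


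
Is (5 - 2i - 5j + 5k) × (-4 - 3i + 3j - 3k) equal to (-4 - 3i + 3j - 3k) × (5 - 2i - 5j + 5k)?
No: pq = 4 - 7i + 14j - 56k ≠ 4 - 7i + 56j - 14k = qp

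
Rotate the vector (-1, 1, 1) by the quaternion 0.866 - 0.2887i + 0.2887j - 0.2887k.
(0.333, 1.667, 0.333)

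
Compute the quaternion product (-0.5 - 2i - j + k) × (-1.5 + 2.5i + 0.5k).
5.25 + 1.25i + 5j + 0.75k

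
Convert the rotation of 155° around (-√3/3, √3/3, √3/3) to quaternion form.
0.2164 - 0.5637i + 0.5637j + 0.5637k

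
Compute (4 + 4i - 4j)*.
4 - 4i + 4j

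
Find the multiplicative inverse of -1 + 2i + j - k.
-0.1429 - 0.2857i - 0.1429j + 0.1429k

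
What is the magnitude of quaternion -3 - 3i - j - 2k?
√23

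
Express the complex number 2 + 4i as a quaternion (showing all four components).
2 + 4i + 0j + 0k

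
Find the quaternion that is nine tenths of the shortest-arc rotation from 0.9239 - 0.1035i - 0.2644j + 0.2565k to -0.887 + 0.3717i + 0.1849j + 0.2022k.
0.9031 - 0.3486i - 0.1958j - 0.1568k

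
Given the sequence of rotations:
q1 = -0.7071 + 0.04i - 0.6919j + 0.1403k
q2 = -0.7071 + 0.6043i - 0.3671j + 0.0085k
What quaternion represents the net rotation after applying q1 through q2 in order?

q2 · q1 = 0.2206 - 0.5012i + 0.6644j - 0.5086k
0.2206 - 0.5012i + 0.6644j - 0.5086k


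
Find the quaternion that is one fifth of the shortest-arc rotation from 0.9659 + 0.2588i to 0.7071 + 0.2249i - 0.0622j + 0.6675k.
0.9535 + 0.2632i - 0.0136j + 0.1458k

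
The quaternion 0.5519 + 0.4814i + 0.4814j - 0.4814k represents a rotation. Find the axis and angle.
axis = (√3/3, √3/3, -√3/3), θ = 113°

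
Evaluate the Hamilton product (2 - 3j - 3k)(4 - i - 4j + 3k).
5 - 23i - 17j - 9k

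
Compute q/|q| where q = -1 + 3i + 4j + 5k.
-0.14 + 0.4201i + 0.5601j + 0.7001k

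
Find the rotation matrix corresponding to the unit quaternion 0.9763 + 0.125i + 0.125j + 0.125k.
[[0.9375, -0.2128, 0.2753], [0.2753, 0.9375, -0.2128], [-0.2128, 0.2753, 0.9375]]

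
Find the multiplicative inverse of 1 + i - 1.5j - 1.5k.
0.1538 - 0.1538i + 0.2308j + 0.2308k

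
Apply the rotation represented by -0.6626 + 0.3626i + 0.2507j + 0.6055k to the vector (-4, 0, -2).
(-0.778, 0.914, -4.308)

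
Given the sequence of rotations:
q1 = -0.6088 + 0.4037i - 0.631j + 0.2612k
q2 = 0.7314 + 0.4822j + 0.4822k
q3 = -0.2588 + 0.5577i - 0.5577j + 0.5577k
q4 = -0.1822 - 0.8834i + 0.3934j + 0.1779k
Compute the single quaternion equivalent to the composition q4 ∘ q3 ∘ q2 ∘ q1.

q2 · q1 = -0.267 + 0.7255i - 0.5604j - 0.2972k
q3 · q2 · q1 = -0.4823 + 0.1416i + 0.8643j + 0.0201k
q4 · q3 · q2 · q1 = -0.1306 + 0.2544i - 0.3043j - 0.9087k
-0.1306 + 0.2544i - 0.3043j - 0.9087k


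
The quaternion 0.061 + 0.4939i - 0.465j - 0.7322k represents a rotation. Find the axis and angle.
axis = (0.4948, -0.4659, -0.7336), θ = 173°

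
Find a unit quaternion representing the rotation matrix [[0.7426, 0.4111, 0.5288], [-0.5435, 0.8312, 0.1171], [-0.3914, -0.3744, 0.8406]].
0.9239 - 0.133i + 0.249j - 0.2583k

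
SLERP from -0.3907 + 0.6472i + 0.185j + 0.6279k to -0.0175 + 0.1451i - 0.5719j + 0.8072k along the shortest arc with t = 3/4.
-0.131 + 0.3117i - 0.4115j + 0.8464k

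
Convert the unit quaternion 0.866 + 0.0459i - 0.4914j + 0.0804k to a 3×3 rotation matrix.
[[0.5041, -0.1844, -0.8437], [0.0941, 0.9829, -0.1585], [0.8585, 0.0005, 0.5128]]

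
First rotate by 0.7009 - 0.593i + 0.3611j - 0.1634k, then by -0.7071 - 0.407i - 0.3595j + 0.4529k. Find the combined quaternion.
-0.5331 + 0.0292i - 0.8424j + 0.0728k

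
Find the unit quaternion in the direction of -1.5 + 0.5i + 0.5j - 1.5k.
-0.6708 + 0.2236i + 0.2236j - 0.6708k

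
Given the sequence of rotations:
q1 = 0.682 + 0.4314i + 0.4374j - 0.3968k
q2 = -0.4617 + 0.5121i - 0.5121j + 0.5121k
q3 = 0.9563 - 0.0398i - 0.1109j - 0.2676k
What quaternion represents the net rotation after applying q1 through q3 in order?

q2 · q1 = -0.1086 + 0.1293i - 0.1271j + 0.9774k
q3 · q2 · q1 = 0.1487 - 0.0144i - 0.1052j + 0.9831k
0.1487 - 0.0144i - 0.1052j + 0.9831k


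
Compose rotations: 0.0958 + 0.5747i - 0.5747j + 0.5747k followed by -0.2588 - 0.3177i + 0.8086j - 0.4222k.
0.8651 + 0.0429i + 0.1661j - 0.4713k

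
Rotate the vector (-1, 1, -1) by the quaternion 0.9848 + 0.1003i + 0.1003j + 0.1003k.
(-1.355, 0.92, -0.565)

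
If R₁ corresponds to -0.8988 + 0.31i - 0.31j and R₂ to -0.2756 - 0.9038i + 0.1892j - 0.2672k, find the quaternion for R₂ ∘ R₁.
0.5865 + 0.6441i - 0.1674j + 0.4617k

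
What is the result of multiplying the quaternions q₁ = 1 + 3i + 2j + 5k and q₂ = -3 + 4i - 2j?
-11 + 5i + 12j - 29k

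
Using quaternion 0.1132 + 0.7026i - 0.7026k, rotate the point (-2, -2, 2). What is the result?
(-2.318, 1.949, 1.682)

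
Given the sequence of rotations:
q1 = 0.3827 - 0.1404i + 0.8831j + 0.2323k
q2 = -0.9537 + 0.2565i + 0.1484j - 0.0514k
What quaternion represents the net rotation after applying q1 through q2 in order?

q2 · q1 = -0.4481 + 0.3119i - 0.8378j + 0.0061k
-0.4481 + 0.3119i - 0.8378j + 0.0061k


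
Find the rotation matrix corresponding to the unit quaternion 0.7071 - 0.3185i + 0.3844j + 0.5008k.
[[0.2029, -0.9531, 0.2246], [0.4634, 0.2955, 0.8354], [-0.8626, -0.0654, 0.5016]]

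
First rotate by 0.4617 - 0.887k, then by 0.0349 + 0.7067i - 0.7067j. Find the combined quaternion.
0.0161 + 0.9531i + 0.3006j - 0.031k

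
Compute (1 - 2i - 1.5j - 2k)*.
1 + 2i + 1.5j + 2k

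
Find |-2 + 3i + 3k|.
√22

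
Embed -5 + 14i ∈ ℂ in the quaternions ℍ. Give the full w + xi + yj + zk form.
-5 + 14i + 0j + 0k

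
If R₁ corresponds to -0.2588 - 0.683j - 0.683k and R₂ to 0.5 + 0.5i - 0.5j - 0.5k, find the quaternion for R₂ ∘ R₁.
-0.8124 - 0.1294i + 0.1294j - 0.5536k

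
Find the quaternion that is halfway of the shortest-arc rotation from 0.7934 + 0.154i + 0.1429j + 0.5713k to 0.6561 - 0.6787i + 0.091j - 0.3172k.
0.9175 - 0.3321i + 0.1481j + 0.1608k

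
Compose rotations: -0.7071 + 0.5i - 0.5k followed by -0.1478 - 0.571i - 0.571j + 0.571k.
0.6755 + 0.6154i + 0.4038j - 0.0444k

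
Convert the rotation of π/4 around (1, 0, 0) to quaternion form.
0.9239 + 0.3827i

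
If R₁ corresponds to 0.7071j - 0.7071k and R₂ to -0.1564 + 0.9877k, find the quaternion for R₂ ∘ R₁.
0.6984 - 0.6984i - 0.1106j + 0.1106k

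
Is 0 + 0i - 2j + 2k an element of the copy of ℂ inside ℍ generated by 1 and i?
No. The quaternion -2j + 2k has j-coefficient y = -2 and k-coefficient z = 2, not both zero, so it does not lie in the complex subalgebra spanned by 1 and i.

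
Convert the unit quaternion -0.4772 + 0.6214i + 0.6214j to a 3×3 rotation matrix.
[[0.2277, 0.7723, -0.5931], [0.7723, 0.2277, 0.5931], [0.5931, -0.5931, -0.5446]]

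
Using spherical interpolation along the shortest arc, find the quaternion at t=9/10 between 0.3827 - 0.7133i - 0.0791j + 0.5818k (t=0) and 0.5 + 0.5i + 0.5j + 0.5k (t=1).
0.5449 + 0.3822i + 0.4764j + 0.5745k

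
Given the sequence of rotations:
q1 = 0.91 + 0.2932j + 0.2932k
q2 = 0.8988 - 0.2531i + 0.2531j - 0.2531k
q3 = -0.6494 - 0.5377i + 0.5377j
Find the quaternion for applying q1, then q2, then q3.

q2 · q1 = 0.8179 - 0.0819i + 0.5681j - 0.041k
q3 · q2 · q1 = -0.8806 - 0.4086i + 0.0488j - 0.2348k
-0.8806 - 0.4086i + 0.0488j - 0.2348k


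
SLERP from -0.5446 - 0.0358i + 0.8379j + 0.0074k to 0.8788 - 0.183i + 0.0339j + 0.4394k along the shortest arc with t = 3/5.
-0.8686 + 0.1092i + 0.3791j - 0.2999k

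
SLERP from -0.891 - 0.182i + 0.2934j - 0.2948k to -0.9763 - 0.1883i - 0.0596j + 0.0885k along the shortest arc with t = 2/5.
-0.958 - 0.1911i + 0.1567j - 0.1456k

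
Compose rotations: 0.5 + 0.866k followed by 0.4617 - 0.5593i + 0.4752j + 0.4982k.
-0.2006 + 0.1319i + 0.722j + 0.6489k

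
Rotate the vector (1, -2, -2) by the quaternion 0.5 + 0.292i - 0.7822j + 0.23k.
(2.34, -0.371, 1.841)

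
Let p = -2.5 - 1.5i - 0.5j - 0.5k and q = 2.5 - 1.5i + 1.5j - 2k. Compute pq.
-8.75 + 1.75i - 7.25j + 0.75k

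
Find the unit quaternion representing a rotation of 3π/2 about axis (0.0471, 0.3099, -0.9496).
-0.7071 + 0.0333i + 0.2191j - 0.6715k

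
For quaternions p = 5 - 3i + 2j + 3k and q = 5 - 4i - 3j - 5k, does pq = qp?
No: pq = 34 - 36i - 32j + 7k ≠ 34 - 34i + 22j - 27k = qp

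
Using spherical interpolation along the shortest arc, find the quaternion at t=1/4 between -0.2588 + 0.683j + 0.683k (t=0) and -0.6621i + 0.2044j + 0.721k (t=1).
-0.2061 - 0.1878i + 0.6018j + 0.7484k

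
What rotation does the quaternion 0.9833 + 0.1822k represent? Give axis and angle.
axis = (0, 0, 1), θ = 21°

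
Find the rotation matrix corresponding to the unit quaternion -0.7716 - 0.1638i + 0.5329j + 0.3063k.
[[0.2444, 0.2981, -0.9227], [-0.6473, 0.7587, 0.0737], [0.722, 0.5792, 0.3784]]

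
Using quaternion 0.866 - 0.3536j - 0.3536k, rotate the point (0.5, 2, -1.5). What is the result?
(2.393, 0.819, -0.319)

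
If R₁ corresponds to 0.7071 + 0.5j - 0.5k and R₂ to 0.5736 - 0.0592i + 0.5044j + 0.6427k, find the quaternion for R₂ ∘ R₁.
0.4747 - 0.6154i + 0.6139j + 0.1381k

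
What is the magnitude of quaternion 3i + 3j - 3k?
√27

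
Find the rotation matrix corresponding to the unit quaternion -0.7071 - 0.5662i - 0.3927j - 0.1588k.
[[0.6411, 0.2201, 0.7352], [0.6693, 0.3084, -0.676], [-0.3755, 0.9254, 0.0504]]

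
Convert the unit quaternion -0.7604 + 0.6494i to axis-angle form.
axis = (1, 0, 0), θ = 279°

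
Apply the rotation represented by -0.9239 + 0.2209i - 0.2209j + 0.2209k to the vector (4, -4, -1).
(1.471, -5.553, -0.024)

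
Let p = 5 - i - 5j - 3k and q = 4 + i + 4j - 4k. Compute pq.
29 + 33i - 7j - 31k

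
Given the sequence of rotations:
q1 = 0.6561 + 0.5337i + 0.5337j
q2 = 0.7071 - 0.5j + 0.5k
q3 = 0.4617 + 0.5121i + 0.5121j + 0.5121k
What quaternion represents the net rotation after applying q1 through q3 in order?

q2 · q1 = 0.7308 + 0.1105i + 0.3162j + 0.5949k
q3 · q2 · q1 = -0.1858 + 0.568i + 0.2722j + 0.7542k
-0.1858 + 0.568i + 0.2722j + 0.7542k


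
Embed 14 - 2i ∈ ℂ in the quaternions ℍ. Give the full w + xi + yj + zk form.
14 - 2i + 0j + 0k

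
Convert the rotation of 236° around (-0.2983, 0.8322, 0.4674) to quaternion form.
-0.4695 - 0.2634i + 0.7348j + 0.4127k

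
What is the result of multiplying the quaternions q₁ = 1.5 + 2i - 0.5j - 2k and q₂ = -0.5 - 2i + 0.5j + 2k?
7.5 - 4i + j + 4k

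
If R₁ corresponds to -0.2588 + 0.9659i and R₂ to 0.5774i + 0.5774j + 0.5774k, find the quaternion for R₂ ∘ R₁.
-0.5577 - 0.1494i + 0.4083j - 0.7071k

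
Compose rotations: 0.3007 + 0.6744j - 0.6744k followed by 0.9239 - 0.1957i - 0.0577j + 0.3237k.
0.535 - 0.2382i + 0.4737j - 0.6577k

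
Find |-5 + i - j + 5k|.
√52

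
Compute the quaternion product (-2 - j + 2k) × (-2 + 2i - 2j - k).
4 + i + 10j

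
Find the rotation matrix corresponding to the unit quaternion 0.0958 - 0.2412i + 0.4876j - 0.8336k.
[[-0.8653, -0.0755, 0.4956], [-0.3949, -0.5061, -0.7667], [0.3087, -0.8591, 0.4081]]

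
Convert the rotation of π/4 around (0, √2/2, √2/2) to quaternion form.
0.9239 + 0.2706j + 0.2706k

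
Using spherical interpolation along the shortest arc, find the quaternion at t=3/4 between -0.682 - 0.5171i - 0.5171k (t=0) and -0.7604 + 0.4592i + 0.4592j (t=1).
-0.8756 + 0.2229i + 0.3932j - 0.1702k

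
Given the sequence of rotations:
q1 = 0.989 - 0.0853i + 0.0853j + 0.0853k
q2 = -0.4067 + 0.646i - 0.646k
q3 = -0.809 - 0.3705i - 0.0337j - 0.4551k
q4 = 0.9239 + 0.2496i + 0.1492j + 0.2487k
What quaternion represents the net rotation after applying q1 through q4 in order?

q2 · q1 = -0.292 + 0.7287i - 0.0347j - 0.6185k
q3 · q2 · q1 = 0.2236 - 0.4763i - 0.5229j + 0.6707k
q4 · q3 · q2 · q1 = 0.2367 - 0.1541i - 0.7356j + 0.6158k
0.2367 - 0.1541i - 0.7356j + 0.6158k


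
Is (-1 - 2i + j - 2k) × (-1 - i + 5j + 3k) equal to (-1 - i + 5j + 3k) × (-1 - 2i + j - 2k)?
No: pq = 16i + 2j - 10k ≠ -10i - 14j + 8k = qp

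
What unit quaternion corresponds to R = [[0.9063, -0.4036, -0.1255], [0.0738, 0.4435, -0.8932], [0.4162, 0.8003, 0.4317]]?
0.8339 + 0.5077i - 0.1624j + 0.1431k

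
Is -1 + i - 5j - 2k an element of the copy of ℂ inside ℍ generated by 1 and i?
No. The quaternion -1 + i - 5j - 2k has j-coefficient y = -5 and k-coefficient z = -2, not both zero, so it does not lie in the complex subalgebra spanned by 1 and i.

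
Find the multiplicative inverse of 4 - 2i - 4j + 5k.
0.0656 + 0.0328i + 0.0656j - 0.082k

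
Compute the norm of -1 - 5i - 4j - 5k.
√67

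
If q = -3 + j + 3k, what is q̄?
-3 - j - 3k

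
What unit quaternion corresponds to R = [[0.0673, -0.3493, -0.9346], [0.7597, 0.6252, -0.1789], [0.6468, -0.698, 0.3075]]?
0.7071 - 0.1835i - 0.5591j + 0.3921k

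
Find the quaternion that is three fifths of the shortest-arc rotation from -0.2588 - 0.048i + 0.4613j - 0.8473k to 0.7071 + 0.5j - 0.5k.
0.3611 - 0.0228i + 0.5612j - 0.7444k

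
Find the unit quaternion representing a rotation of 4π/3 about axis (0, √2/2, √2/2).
-0.5 + 0.6124j + 0.6124k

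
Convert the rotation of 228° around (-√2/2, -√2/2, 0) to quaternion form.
-0.4067 - 0.646i - 0.646j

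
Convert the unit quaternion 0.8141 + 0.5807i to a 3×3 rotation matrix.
[[1, 0, 0], [0, 0.3256, -0.9455], [0, 0.9455, 0.3256]]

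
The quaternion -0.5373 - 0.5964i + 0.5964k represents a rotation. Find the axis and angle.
axis = (-√2/2, 0, √2/2), θ = 245°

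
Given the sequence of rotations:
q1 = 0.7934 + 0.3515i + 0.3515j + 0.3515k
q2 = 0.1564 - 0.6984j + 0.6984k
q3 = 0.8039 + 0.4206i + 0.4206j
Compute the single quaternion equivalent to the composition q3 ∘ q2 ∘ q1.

q2 · q1 = 0.1241 - 0.436i - 0.2536j + 0.8546k
q3 · q2 · q1 = 0.3898 + 0.0611i - 0.5111j + 0.7637k
0.3898 + 0.0611i - 0.5111j + 0.7637k


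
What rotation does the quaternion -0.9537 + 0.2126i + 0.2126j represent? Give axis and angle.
axis = (√2/2, √2/2, 0), θ = 325°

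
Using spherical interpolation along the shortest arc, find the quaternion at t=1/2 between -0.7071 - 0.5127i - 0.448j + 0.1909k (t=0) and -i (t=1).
-0.4065 - 0.8697i - 0.2576j + 0.1098k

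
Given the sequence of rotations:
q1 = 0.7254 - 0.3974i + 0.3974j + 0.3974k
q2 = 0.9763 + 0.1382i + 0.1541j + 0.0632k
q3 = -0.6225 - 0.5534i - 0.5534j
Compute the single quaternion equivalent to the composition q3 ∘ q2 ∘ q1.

q2 · q1 = 0.6768 - 0.2516i + 0.4197j + 0.55k
q3 · q2 · q1 = -0.3283 - 0.5223i - 0.3314j - 0.7139k
-0.3283 - 0.5223i - 0.3314j - 0.7139k


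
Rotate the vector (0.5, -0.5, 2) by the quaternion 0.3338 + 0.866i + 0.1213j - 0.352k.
(-0.919, -0.966, -1.65)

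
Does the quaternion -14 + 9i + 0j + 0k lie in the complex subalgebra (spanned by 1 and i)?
Yes. The quaternion -14 + 9i has j- and k-coefficients y = z = 0, so it lies in the complex subalgebra spanned by 1 and i.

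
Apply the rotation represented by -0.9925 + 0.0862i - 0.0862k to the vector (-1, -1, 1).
(-0.829, -0.97, 1.171)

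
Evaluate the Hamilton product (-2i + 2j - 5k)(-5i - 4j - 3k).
-17 - 26i + 19j + 18k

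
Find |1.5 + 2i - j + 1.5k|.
3.082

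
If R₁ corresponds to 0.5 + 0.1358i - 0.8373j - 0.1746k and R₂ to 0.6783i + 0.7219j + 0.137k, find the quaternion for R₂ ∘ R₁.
0.5363 + 0.3278i + 0.498j - 0.5975k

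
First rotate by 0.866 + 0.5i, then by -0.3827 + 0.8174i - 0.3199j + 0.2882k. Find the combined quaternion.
-0.7401 + 0.5165i - 0.1329j + 0.4095k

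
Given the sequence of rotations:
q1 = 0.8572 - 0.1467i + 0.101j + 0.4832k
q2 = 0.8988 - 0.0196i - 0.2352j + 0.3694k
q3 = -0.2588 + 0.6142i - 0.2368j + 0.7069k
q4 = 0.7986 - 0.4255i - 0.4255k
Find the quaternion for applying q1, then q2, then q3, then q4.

q2 · q1 = 0.6128 - 0.2996i - 0.1556j + 0.7145k
q3 · q2 · q1 = -0.5165 + 0.3947i - 0.7555j + 0.0818k
q4 · q3 · q2 · q1 = -0.2097 + 0.2135i - 0.7365j + 0.6066k
-0.2097 + 0.2135i - 0.7365j + 0.6066k


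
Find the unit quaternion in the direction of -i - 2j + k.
-0.4082i - 0.8165j + 0.4082k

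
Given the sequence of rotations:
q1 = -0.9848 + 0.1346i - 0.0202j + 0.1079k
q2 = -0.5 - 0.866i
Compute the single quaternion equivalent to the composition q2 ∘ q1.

q2 · q1 = 0.609 + 0.7855i + 0.1035j - 0.0365k
0.609 + 0.7855i + 0.1035j - 0.0365k


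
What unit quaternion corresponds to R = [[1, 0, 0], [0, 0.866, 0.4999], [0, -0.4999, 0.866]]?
0.9659 - 0.2588i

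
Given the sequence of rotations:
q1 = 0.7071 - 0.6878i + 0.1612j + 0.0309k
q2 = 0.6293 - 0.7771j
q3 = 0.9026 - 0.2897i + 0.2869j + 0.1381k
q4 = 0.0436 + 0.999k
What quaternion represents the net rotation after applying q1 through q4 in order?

q2 · q1 = 0.5702 - 0.4568i - 0.448j - 0.515k
q3 · q2 · q1 = 0.582 - 0.6634i - 0.4531j - 0.1253k
q4 · q3 · q2 · q1 = 0.1505 + 0.4237i - 0.6825j + 0.576k
0.1505 + 0.4237i - 0.6825j + 0.576k


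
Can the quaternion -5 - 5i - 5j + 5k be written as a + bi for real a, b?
No. The quaternion -5 - 5i - 5j + 5k has j-coefficient y = -5 and k-coefficient z = 5, not both zero, so it does not lie in the complex subalgebra spanned by 1 and i.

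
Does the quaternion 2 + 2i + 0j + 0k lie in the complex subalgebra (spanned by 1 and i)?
Yes. The quaternion 2 + 2i has j- and k-coefficients y = z = 0, so it lies in the complex subalgebra spanned by 1 and i.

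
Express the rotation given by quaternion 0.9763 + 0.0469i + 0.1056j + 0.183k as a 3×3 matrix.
[[0.9107, -0.3474, 0.2234], [0.3672, 0.9286, -0.0529], [-0.189, 0.1302, 0.9733]]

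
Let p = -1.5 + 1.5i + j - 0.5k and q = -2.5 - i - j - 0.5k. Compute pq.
6 - 3.25i + 0.25j + 1.5k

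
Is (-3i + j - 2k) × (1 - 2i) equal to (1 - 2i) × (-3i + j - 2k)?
No: pq = -6 - 3i + 5j ≠ -6 - 3i - 3j - 4k = qp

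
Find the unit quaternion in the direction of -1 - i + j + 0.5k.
-0.5547 - 0.5547i + 0.5547j + 0.2774k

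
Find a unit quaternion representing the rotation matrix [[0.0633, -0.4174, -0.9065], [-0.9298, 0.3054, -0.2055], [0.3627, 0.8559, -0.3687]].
-0.5 - 0.5307i + 0.6346j + 0.2562k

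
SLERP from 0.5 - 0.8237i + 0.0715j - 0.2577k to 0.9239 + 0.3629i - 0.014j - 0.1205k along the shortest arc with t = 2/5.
0.8673 - 0.4237i + 0.0461j - 0.2573k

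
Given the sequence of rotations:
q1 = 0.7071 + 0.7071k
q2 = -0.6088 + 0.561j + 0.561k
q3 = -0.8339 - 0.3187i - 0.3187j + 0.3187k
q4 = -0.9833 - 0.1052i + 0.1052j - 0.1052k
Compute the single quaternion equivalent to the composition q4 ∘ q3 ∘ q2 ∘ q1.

q2 · q1 = -0.8272 + 0.3967i + 0.3967j - 0.0338k
q3 · q2 · q1 = 0.9534 - 0.1828i + 0.0485j - 0.2354k
q4 · q3 · q2 · q1 = -0.9866 + 0.0598i + 0.0471j + 0.1453k
-0.9866 + 0.0598i + 0.0471j + 0.1453k


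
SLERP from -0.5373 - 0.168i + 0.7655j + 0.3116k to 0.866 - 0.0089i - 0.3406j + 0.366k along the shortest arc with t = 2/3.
-0.8294 - 0.0572i + 0.5361j - 0.1465k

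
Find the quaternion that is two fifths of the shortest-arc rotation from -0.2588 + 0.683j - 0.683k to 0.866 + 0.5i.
-0.647 - 0.2629i + 0.5061j - 0.5061k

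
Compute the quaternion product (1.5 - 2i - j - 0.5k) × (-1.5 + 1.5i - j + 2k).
0.75 + 2.75i + 3.25j + 7.25k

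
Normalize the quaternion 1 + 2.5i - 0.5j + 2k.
0.2949 + 0.7372i - 0.1474j + 0.5898k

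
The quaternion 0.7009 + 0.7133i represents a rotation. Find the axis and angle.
axis = (1, 0, 0), θ = 91°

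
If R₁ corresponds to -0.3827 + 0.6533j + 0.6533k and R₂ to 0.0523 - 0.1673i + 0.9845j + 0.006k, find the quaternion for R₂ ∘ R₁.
-0.6671 + 0.7033i - 0.2333j - 0.0774k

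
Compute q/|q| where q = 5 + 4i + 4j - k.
0.6565 + 0.5252i + 0.5252j - 0.1313k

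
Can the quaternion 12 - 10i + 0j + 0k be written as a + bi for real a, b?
Yes. The quaternion 12 - 10i has j- and k-coefficients y = z = 0, so it lies in the complex subalgebra spanned by 1 and i.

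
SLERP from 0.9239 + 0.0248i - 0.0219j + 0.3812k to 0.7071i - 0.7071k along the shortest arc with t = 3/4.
0.3085 - 0.6014i - 0.0073j + 0.737k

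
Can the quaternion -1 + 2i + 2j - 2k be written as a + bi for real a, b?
No. The quaternion -1 + 2i + 2j - 2k has j-coefficient y = 2 and k-coefficient z = -2, not both zero, so it does not lie in the complex subalgebra spanned by 1 and i.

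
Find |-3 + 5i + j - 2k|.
√39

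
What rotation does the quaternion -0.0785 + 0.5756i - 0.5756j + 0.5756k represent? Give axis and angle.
axis = (√3/3, -√3/3, √3/3), θ = 189°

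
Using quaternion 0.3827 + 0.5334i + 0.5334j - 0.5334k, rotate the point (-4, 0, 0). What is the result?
(0.552, -0.643, 3.909)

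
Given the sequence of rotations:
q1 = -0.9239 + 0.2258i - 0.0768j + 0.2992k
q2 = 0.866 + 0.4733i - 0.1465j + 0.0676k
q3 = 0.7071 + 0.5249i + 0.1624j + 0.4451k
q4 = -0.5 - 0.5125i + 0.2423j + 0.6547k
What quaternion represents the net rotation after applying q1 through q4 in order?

q2 · q1 = -0.9384 - 0.2804i - 0.0575j + 0.1934k
q3 · q2 · q1 = -0.5931 - 0.6338i - 0.4194j - 0.2656k
q4 · q3 · q2 · q1 = 0.2472 + 0.8311i - 0.4851j + 0.113k
0.2472 + 0.8311i - 0.4851j + 0.113k


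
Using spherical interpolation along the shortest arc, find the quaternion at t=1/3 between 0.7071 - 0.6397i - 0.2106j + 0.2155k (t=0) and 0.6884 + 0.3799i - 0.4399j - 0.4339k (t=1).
0.8669 - 0.3423i - 0.3617j - 0.0195k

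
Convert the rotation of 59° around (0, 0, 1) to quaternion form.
0.8704 + 0.4924k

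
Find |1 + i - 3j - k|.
√12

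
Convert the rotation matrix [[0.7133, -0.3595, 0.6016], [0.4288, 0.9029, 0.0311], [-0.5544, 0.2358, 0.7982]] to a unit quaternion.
0.9239 + 0.0554i + 0.3128j + 0.2133k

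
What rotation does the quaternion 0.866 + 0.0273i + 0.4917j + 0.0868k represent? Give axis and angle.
axis = (0.0546, 0.9833, 0.1736), θ = π/3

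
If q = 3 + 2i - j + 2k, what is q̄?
3 - 2i + j - 2k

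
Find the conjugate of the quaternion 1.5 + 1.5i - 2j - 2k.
1.5 - 1.5i + 2j + 2k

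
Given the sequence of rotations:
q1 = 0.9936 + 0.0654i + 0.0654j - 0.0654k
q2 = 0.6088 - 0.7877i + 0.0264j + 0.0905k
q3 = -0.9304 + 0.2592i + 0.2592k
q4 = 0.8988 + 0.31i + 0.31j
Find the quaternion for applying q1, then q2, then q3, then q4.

q2 · q1 = 0.6606 - 0.7505i + 0.0204j - 0.0031k
q3 · q2 · q1 = -0.4193 + 0.8642i - 0.2127j + 0.1794k
q4 · q3 · q2 · q1 = -0.5788 + 0.7024i - 0.3768j - 0.1726k
-0.5788 + 0.7024i - 0.3768j - 0.1726k


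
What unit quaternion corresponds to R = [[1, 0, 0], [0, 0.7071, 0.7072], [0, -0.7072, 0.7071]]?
0.9239 - 0.3827i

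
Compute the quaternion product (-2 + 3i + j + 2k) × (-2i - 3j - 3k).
15 + 7i + 11j - k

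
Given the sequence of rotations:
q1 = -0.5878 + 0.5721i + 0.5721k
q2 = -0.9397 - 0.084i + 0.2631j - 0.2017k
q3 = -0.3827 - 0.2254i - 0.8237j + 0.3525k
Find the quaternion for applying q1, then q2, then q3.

q2 · q1 = 0.7158 - 0.3377i - 0.222j - 0.5696k
q3 · q2 · q1 = -0.3321 + 0.5153i - 0.7521j + 0.2422k
-0.3321 + 0.5153i - 0.7521j + 0.2422k


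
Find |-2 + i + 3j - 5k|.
√39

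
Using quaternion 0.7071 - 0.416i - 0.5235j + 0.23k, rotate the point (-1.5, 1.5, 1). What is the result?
(-1.285, 0.028, -1.961)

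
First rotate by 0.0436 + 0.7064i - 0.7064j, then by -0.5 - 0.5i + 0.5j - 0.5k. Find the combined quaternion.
0.6846 - 0.7282i + 0.0218j - 0.0218k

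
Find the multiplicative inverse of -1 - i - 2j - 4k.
-0.0455 + 0.0455i + 0.0909j + 0.1818k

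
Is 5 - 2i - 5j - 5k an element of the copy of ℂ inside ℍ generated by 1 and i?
No. The quaternion 5 - 2i - 5j - 5k has j-coefficient y = -5 and k-coefficient z = -5, not both zero, so it does not lie in the complex subalgebra spanned by 1 and i.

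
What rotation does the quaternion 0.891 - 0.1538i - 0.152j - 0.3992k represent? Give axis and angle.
axis = (-0.3388, -0.3348, -0.8793), θ = 54°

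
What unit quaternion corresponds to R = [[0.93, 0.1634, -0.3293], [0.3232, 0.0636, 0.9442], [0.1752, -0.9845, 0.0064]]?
0.7071 - 0.6819i - 0.1784j + 0.0565k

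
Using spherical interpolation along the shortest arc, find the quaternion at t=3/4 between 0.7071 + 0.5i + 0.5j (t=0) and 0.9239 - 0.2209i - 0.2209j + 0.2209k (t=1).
0.9823 - 0.0291i - 0.0291j + 0.1829k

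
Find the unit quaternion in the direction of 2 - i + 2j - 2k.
0.5547 - 0.2774i + 0.5547j - 0.5547k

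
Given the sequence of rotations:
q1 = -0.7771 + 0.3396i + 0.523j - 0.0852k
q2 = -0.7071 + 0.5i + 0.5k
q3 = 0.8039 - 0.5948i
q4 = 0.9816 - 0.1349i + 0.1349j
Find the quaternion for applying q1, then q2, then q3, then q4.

q2 · q1 = 0.4223 - 0.8902i - 0.1574j - 0.0668k
q3 · q2 · q1 = -0.19 - 0.9668i - 0.1663j + 0.0399k
q4 · q3 · q2 · q1 = -0.2945 - 0.918i - 0.1835j + 0.192k
-0.2945 - 0.918i - 0.1835j + 0.192k


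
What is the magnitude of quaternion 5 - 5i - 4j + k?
√67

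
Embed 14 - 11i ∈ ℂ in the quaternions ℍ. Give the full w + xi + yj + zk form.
14 - 11i + 0j + 0k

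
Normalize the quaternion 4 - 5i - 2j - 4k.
0.5121 - 0.6402i - 0.2561j - 0.5121k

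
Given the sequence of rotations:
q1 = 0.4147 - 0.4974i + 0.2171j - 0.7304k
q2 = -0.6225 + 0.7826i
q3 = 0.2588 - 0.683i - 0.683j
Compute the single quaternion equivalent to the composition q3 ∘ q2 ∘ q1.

q2 · q1 = 0.1311 + 0.6342i + 0.4365j + 0.6246k
q3 · q2 · q1 = 0.7652 - 0.352i + 0.45j + 0.2967k
0.7652 - 0.352i + 0.45j + 0.2967k


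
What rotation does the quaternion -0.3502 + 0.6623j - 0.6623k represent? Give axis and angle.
axis = (0, √2/2, -√2/2), θ = 221°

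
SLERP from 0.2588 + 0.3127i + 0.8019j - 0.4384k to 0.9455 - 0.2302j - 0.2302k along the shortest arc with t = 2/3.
0.892 + 0.1434i + 0.1795j - 0.3893k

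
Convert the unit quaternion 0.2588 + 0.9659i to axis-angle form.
axis = (1, 0, 0), θ = 5π/6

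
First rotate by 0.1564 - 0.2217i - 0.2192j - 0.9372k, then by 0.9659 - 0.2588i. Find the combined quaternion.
0.0937 - 0.2546i - 0.4543j - 0.8485k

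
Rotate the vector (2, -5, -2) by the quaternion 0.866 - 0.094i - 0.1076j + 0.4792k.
(5.637, -1.034, -0.396)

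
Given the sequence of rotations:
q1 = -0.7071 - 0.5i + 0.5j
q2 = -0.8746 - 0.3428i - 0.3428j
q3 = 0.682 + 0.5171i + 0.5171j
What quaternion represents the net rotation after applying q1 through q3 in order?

q2 · q1 = 0.6184 + 0.6797i - 0.1949j - 0.3428k
q3 · q2 · q1 = 0.1711 + 0.6061i + 0.3641j - 0.686k
0.1711 + 0.6061i + 0.3641j - 0.686k
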